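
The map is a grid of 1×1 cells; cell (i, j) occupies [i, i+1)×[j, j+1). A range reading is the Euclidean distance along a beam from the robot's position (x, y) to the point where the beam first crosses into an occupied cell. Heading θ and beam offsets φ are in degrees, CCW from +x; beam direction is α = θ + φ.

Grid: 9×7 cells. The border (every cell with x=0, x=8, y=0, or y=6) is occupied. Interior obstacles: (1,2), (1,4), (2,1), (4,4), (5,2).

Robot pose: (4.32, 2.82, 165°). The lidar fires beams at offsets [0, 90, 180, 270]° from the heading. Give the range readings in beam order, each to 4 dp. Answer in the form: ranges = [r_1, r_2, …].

ranges = [3.4371, 1.8842, 0.7040, 1.2216]

beam 1: φ=0°, α=165°
  cosα=-0.9659 sinα=0.2588 | (4,2) | tMaxX 0.3313 tMaxY 0.6955 | tΔX 1.0353 tΔY 3.8637
    t=0.3313 [x] (3,2)
    t=0.6955 [y] (3,3)
    t=1.3666 [x] (2,3)
    t=2.4018 [x] (1,3)
    t=3.4371 [x] (0,3) — stop
  → r_1 = 3.4371
beam 2: φ=90°, α=255°
  cosα=-0.2588 sinα=-0.9659 | (4,2) | tMaxX 1.2364 tMaxY 0.8489 | tΔX 3.8637 tΔY 1.0353
    t=0.8489 [y] (4,1)
    t=1.2364 [x] (3,1)
    t=1.8842 [y] (3,0) — stop
  → r_2 = 1.8842
beam 3: φ=180°, α=345°
  cosα=0.9659 sinα=-0.2588 | (4,2) | tMaxX 0.7040 tMaxY 3.1682 | tΔX 1.0353 tΔY 3.8637
    t=0.7040 [x] (5,2) — stop
  → r_3 = 0.7040
beam 4: φ=270°, α=75°
  cosα=0.2588 sinα=0.9659 | (4,2) | tMaxX 2.6273 tMaxY 0.1863 | tΔX 3.8637 tΔY 1.0353
    t=0.1863 [y] (4,3)
    t=1.2216 [y] (4,4) — stop
  → r_4 = 1.2216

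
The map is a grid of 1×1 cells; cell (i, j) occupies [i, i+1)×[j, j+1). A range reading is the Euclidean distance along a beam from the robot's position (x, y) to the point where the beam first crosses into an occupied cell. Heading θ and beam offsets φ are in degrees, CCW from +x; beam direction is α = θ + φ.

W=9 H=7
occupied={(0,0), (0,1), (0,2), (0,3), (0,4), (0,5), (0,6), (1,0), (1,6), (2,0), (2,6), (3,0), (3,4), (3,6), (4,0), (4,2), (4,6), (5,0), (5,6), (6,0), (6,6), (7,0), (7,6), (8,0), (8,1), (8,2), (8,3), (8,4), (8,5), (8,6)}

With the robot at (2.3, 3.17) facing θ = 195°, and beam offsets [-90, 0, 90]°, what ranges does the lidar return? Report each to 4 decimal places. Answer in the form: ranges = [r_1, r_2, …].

beam 1: φ=-90°, α=105°
  direction (-0.2588, 0.9659); cell (2,3); t to first gridline: x 1.1591, y 0.8593 (then +3.8637 / +1.0353)
    (2,4) via y @ 0.8593
    (1,4) via x @ 1.1591
    (1,5) via y @ 1.8946
    (1,6) via y @ 2.9298  # hit
  → r_1 = 2.9298
beam 2: φ=0°, α=195°
  direction (-0.9659, -0.2588); cell (2,3); t to first gridline: x 0.3106, y 0.6568 (then +1.0353 / +3.8637)
    (1,3) via x @ 0.3106
    (1,2) via y @ 0.6568
    (0,2) via x @ 1.3459  # hit
  → r_2 = 1.3459
beam 3: φ=90°, α=285°
  direction (0.2588, -0.9659); cell (2,3); t to first gridline: x 2.7046, y 0.1760 (then +3.8637 / +1.0353)
    (2,2) via y @ 0.1760
    (2,1) via y @ 1.2113
    (2,0) via y @ 2.2465  # hit
  → r_3 = 2.2465

ranges = [2.9298, 1.3459, 2.2465]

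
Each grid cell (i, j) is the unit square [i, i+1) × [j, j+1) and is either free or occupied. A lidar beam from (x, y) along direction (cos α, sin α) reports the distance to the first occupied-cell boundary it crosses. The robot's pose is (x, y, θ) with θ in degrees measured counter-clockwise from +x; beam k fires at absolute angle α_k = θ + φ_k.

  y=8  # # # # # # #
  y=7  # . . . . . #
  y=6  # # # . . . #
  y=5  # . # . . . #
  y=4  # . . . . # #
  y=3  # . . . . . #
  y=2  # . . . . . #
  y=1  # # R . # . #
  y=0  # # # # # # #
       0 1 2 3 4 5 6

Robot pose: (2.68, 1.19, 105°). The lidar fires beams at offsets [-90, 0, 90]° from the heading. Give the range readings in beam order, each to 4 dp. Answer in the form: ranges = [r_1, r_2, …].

ranges = [1.3666, 4.9797, 0.7040]

beam 1: φ=-90°, α=15°
  cosα=0.9659 sinα=0.2588 | (2,1) | tMaxX 0.3313 tMaxY 3.1296 | tΔX 1.0353 tΔY 3.8637
    t=0.3313 [x] (3,1)
    t=1.3666 [x] (4,1) — stop
  → r_1 = 1.3666
beam 2: φ=0°, α=105°
  cosα=-0.2588 sinα=0.9659 | (2,1) | tMaxX 2.6273 tMaxY 0.8386 | tΔX 3.8637 tΔY 1.0353
    t=0.8386 [y] (2,2)
    t=1.8738 [y] (2,3)
    t=2.6273 [x] (1,3)
    t=2.9091 [y] (1,4)
    t=3.9444 [y] (1,5)
    t=4.9797 [y] (1,6) — stop
  → r_2 = 4.9797
beam 3: φ=90°, α=195°
  cosα=-0.9659 sinα=-0.2588 | (2,1) | tMaxX 0.7040 tMaxY 0.7341 | tΔX 1.0353 tΔY 3.8637
    t=0.7040 [x] (1,1) — stop
  → r_3 = 0.7040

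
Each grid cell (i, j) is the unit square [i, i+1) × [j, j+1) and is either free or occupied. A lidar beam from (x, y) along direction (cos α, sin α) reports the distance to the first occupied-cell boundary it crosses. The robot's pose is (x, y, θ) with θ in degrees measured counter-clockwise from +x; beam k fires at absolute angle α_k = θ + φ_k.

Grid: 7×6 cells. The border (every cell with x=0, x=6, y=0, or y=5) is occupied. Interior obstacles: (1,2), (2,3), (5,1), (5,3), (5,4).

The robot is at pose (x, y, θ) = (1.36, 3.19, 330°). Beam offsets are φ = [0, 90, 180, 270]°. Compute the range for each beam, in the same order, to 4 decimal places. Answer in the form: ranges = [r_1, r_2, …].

beam 1: φ=0°, α=330°
  d=(0.8660,-0.5000)  start (1,3)  tX=0.7390 tY=0.3800  stride 1/|dx|=1.1547 1/|dy|=2.0000
    cross y-line → (1,2), t=0.3800 (wall)
  → r_1 = 0.3800
beam 2: φ=90°, α=60°
  d=(0.5000,0.8660)  start (1,3)  tX=1.2800 tY=0.9353  stride 1/|dx|=2.0000 1/|dy|=1.1547
    cross y-line → (1,4), t=0.9353
    cross x-line → (2,4), t=1.2800
    cross y-line → (2,5), t=2.0900 (wall)
  → r_2 = 2.0900
beam 3: φ=180°, α=150°
  d=(-0.8660,0.5000)  start (1,3)  tX=0.4157 tY=1.6200  stride 1/|dx|=1.1547 1/|dy|=2.0000
    cross x-line → (0,3), t=0.4157 (wall)
  → r_3 = 0.4157
beam 4: φ=270°, α=240°
  d=(-0.5000,-0.8660)  start (1,3)  tX=0.7200 tY=0.2194  stride 1/|dx|=2.0000 1/|dy|=1.1547
    cross y-line → (1,2), t=0.2194 (wall)
  → r_4 = 0.2194

ranges = [0.3800, 2.0900, 0.4157, 0.2194]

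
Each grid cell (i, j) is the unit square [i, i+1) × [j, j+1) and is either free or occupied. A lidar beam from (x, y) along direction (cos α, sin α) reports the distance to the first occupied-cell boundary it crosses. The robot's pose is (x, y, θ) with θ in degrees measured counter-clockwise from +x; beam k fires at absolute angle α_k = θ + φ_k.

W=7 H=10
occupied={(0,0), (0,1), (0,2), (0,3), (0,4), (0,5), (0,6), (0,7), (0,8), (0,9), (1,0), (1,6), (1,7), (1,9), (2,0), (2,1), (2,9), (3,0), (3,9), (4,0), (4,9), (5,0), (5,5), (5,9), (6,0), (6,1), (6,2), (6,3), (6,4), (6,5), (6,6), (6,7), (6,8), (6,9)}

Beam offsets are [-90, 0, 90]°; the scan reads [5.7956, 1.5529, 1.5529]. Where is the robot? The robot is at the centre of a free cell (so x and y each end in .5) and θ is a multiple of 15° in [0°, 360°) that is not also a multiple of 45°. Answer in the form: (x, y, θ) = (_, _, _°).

Candidates: 36 free-cell centres × 16 headings = 576 poses. Raycast each; keep the one whose scan matches to 4 dp.
  (5.5, 2.5, 255°): beam 1 = 4.6587 ≠ 5.7956 ✗
  (3.5, 4.5, 195°): beam 1 = 4.6587 ≠ 5.7956 ✗
  (1.5, 3.5, 15°): beam 1 = 1.9319 ≠ 5.7956 ✗
  …
  (4.5, 7.5, 345°): r_1=5.7956, r_2=1.5529, r_3=1.5529 — all match ✓
No second candidate reproduces the full scan.

(x, y, θ) = (4.5, 7.5, 345°)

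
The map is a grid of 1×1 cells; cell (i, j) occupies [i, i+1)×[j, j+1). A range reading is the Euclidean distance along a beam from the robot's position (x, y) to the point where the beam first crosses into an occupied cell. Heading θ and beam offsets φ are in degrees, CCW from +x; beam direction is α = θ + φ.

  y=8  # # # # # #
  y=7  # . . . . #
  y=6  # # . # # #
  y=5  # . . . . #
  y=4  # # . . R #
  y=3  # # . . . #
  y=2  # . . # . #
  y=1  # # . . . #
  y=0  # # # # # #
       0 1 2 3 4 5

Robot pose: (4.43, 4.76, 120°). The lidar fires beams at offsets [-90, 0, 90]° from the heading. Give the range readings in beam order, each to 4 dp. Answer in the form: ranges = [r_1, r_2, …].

beam 1: φ=-90°, α=30°
  dir = (cos 30°, sin 30°) = (0.8660, 0.5000); from cell (4,4)
  next x-line at t=0.6582, next y-line at t=0.4800; Δt_x=1.1547, Δt_y=2.0000
    y: enter (4,5) at t=0.4800
    x: enter (5,5) at t=0.6582 ← occupied
  → r_1 = 0.6582
beam 2: φ=0°, α=120°
  dir = (cos 120°, sin 120°) = (-0.5000, 0.8660); from cell (4,4)
  next x-line at t=0.8600, next y-line at t=0.2771; Δt_x=2.0000, Δt_y=1.1547
    y: enter (4,5) at t=0.2771
    x: enter (3,5) at t=0.8600
    y: enter (3,6) at t=1.4318 ← occupied
  → r_2 = 1.4318
beam 3: φ=90°, α=210°
  dir = (cos 210°, sin 210°) = (-0.8660, -0.5000); from cell (4,4)
  next x-line at t=0.4965, next y-line at t=1.5200; Δt_x=1.1547, Δt_y=2.0000
    x: enter (3,4) at t=0.4965
    y: enter (3,3) at t=1.5200
    x: enter (2,3) at t=1.6512
    x: enter (1,3) at t=2.8059 ← occupied
  → r_3 = 2.8059

ranges = [0.6582, 1.4318, 2.8059]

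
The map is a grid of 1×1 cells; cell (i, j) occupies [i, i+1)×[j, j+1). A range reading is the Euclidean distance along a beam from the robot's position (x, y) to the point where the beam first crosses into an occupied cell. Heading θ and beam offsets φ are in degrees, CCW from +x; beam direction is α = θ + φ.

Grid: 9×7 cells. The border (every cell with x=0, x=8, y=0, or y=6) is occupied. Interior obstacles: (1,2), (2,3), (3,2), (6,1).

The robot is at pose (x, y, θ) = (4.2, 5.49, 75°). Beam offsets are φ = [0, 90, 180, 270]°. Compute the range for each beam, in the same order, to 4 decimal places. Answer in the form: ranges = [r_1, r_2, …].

ranges = [0.5280, 1.9705, 2.5778, 3.9340]

beam 1: φ=0°, α=75°
  d=(0.2588,0.9659)  start (4,5)  tX=3.0910 tY=0.5280  stride 1/|dx|=3.8637 1/|dy|=1.0353
    cross y-line → (4,6), t=0.5280 (wall)
  → r_1 = 0.5280
beam 2: φ=90°, α=165°
  d=(-0.9659,0.2588)  start (4,5)  tX=0.2071 tY=1.9705  stride 1/|dx|=1.0353 1/|dy|=3.8637
    cross x-line → (3,5), t=0.2071
    cross x-line → (2,5), t=1.2423
    cross y-line → (2,6), t=1.9705 (wall)
  → r_2 = 1.9705
beam 3: φ=180°, α=255°
  d=(-0.2588,-0.9659)  start (4,5)  tX=0.7727 tY=0.5073  stride 1/|dx|=3.8637 1/|dy|=1.0353
    cross y-line → (4,4), t=0.5073
    cross x-line → (3,4), t=0.7727
    cross y-line → (3,3), t=1.5426
    cross y-line → (3,2), t=2.5778 (wall)
  → r_3 = 2.5778
beam 4: φ=270°, α=345°
  d=(0.9659,-0.2588)  start (4,5)  tX=0.8282 tY=1.8932  stride 1/|dx|=1.0353 1/|dy|=3.8637
    cross x-line → (5,5), t=0.8282
    cross x-line → (6,5), t=1.8635
    cross y-line → (6,4), t=1.8932
    cross x-line → (7,4), t=2.8988
    cross x-line → (8,4), t=3.9340 (wall)
  → r_4 = 3.9340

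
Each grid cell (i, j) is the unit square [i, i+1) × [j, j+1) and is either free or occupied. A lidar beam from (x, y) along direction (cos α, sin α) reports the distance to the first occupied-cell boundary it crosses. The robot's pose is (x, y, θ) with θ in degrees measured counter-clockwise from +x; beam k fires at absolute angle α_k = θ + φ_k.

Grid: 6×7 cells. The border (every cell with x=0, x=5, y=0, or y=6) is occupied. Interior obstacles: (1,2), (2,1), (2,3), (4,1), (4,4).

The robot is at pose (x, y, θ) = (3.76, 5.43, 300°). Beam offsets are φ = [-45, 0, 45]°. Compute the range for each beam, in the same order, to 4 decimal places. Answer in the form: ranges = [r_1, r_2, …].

ranges = [3.5510, 0.4965, 1.2837]

beam 1: φ=-45°, α=255°
  cosα=-0.2588 sinα=-0.9659 | (3,5) | tMaxX 2.9364 tMaxY 0.4452 | tΔX 3.8637 tΔY 1.0353
    t=0.4452 [y] (3,4)
    t=1.4804 [y] (3,3)
    t=2.5157 [y] (3,2)
    t=2.9364 [x] (2,2)
    t=3.5510 [y] (2,1) — stop
  → r_1 = 3.5510
beam 2: φ=0°, α=300°
  cosα=0.5000 sinα=-0.8660 | (3,5) | tMaxX 0.4800 tMaxY 0.4965 | tΔX 2.0000 tΔY 1.1547
    t=0.4800 [x] (4,5)
    t=0.4965 [y] (4,4) — stop
  → r_2 = 0.4965
beam 3: φ=45°, α=345°
  cosα=0.9659 sinα=-0.2588 | (3,5) | tMaxX 0.2485 tMaxY 1.6614 | tΔX 1.0353 tΔY 3.8637
    t=0.2485 [x] (4,5)
    t=1.2837 [x] (5,5) — stop
  → r_3 = 1.2837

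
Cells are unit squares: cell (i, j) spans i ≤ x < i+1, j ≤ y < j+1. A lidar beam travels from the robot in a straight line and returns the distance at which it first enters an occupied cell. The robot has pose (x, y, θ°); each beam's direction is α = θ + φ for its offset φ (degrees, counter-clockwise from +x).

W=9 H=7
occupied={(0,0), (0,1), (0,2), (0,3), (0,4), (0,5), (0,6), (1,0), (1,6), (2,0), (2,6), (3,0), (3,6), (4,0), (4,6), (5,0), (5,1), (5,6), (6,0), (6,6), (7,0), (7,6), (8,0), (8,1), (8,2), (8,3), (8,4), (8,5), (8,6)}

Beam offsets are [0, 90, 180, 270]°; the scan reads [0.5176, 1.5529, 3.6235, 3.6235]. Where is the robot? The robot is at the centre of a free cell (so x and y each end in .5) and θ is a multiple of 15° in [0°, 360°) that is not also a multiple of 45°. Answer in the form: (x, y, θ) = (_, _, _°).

(x, y, θ) = (1.5, 2.5, 165°)

Candidates: 34 free-cell centres × 16 headings = 544 poses. Raycast each; keep the one whose scan matches to 4 dp.
  (5.5, 3.5, 285°): beam 1 = 1.5529 ≠ 0.5176 ✗
  (1.5, 3.5, 30°): beam 1 = 5.0000 ≠ 0.5176 ✗
  (5.5, 2.5, 285°): beam 2 = 2.5882 ≠ 1.5529 ✗
  (1.5, 3.5, 15°): beam 1 = 6.7293 ≠ 0.5176 ✗
  (6.5, 5.5, 255°): beam 1 = 3.6235 ≠ 0.5176 ✗
  …
  (1.5, 2.5, 165°): r_1=0.5176, r_2=1.5529, r_3=3.6235, r_4=3.6235 — all match ✓
Only this pose fits every beam.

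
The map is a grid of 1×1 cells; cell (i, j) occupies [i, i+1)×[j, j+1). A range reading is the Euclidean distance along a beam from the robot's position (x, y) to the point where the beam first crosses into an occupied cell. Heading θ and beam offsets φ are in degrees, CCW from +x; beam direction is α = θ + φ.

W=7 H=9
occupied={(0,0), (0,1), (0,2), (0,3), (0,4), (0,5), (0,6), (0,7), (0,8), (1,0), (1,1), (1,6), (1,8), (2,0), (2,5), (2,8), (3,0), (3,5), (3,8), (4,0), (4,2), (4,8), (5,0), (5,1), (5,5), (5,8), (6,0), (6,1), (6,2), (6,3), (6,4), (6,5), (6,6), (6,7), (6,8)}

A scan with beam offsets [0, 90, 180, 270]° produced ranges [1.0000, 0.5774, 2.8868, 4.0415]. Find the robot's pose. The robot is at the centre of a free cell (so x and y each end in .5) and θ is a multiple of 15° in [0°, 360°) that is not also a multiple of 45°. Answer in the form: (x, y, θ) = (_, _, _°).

(x, y, θ) = (1.5, 3.5, 120°)

Enumerate (i+0.5, j+0.5, θ) over the 28 free cells and 16 admissible headings. For each, cast all 4 beams and compare to the given ranges.
  (4.5, 3.5, 210°): beam 1 = 3.0000 ≠ 1.0000 ✗
  (4.5, 3.5, 30°): beam 1 = 1.7321 ≠ 1.0000 ✗
  (5.5, 6.5, 120°): beam 1 = 1.7321 ≠ 1.0000 ✗
  (5.5, 7.5, 300°): beam 3 = 0.5774 ≠ 2.8868 ✗
  …
  (1.5, 3.5, 120°): r_1=1.0000, r_2=0.5774, r_3=2.8868, r_4=4.0415 — all match ✓
Unique over the lattice → pose = (1.5, 3.5, 120°).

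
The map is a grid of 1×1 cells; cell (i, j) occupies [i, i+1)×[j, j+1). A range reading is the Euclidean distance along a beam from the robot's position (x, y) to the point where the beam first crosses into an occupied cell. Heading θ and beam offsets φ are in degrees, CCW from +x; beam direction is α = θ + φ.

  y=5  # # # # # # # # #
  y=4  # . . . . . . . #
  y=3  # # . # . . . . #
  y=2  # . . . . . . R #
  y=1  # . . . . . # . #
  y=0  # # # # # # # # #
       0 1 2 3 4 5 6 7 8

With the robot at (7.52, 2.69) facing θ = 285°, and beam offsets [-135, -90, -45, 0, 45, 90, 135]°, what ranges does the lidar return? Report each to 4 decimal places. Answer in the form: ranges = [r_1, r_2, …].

ranges = [4.6200, 6.5297, 1.0400, 1.7496, 0.5543, 0.4969, 0.9600]

beam 1: φ=-135°, α=150°
  d=(-0.8660,0.5000)  start (7,2)  tX=0.6004 tY=0.6200  stride 1/|dx|=1.1547 1/|dy|=2.0000
    cross x-line → (6,2), t=0.6004
    cross y-line → (6,3), t=0.6200
    cross x-line → (5,3), t=1.7551
    cross y-line → (5,4), t=2.6200
    cross x-line → (4,4), t=2.9098
    cross x-line → (3,4), t=4.0645
    cross y-line → (3,5), t=4.6200 (wall)
  → r_1 = 4.6200
beam 2: φ=-90°, α=195°
  d=(-0.9659,-0.2588)  start (7,2)  tX=0.5383 tY=2.6660  stride 1/|dx|=1.0353 1/|dy|=3.8637
    cross x-line → (6,2), t=0.5383
    cross x-line → (5,2), t=1.5736
    cross x-line → (4,2), t=2.6089
    cross y-line → (4,1), t=2.6660
    cross x-line → (3,1), t=3.6442
    cross x-line → (2,1), t=4.6794
    cross x-line → (1,1), t=5.7147
    cross y-line → (1,0), t=6.5297 (wall)
  → r_2 = 6.5297
beam 3: φ=-45°, α=240°
  d=(-0.5000,-0.8660)  start (7,2)  tX=1.0400 tY=0.7967  stride 1/|dx|=2.0000 1/|dy|=1.1547
    cross y-line → (7,1), t=0.7967
    cross x-line → (6,1), t=1.0400 (wall)
  → r_3 = 1.0400
beam 4: φ=0°, α=285°
  d=(0.2588,-0.9659)  start (7,2)  tX=1.8546 tY=0.7143  stride 1/|dx|=3.8637 1/|dy|=1.0353
    cross y-line → (7,1), t=0.7143
    cross y-line → (7,0), t=1.7496 (wall)
  → r_4 = 1.7496
beam 5: φ=45°, α=330°
  d=(0.8660,-0.5000)  start (7,2)  tX=0.5543 tY=1.3800  stride 1/|dx|=1.1547 1/|dy|=2.0000
    cross x-line → (8,2), t=0.5543 (wall)
  → r_5 = 0.5543
beam 6: φ=90°, α=15°
  d=(0.9659,0.2588)  start (7,2)  tX=0.4969 tY=1.1977  stride 1/|dx|=1.0353 1/|dy|=3.8637
    cross x-line → (8,2), t=0.4969 (wall)
  → r_6 = 0.4969
beam 7: φ=135°, α=60°
  d=(0.5000,0.8660)  start (7,2)  tX=0.9600 tY=0.3580  stride 1/|dx|=2.0000 1/|dy|=1.1547
    cross y-line → (7,3), t=0.3580
    cross x-line → (8,3), t=0.9600 (wall)
  → r_7 = 0.9600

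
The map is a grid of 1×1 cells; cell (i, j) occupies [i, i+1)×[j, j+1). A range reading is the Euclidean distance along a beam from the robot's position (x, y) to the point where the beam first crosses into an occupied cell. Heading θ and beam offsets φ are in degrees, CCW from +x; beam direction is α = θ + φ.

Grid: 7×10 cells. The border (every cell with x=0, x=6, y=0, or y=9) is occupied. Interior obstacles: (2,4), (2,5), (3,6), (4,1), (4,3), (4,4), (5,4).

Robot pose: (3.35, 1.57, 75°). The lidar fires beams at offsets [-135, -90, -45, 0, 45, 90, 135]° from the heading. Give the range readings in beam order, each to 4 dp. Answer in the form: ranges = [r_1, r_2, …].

beam 1: φ=-135°, α=300°
  dir = (cos 300°, sin 300°) = (0.5000, -0.8660); from cell (3,1)
  next x-line at t=1.3000, next y-line at t=0.6582; Δt_x=2.0000, Δt_y=1.1547
    y: enter (3,0) at t=0.6582 ← occupied
  → r_1 = 0.6582
beam 2: φ=-90°, α=345°
  dir = (cos 345°, sin 345°) = (0.9659, -0.2588); from cell (3,1)
  next x-line at t=0.6729, next y-line at t=2.2023; Δt_x=1.0353, Δt_y=3.8637
    x: enter (4,1) at t=0.6729 ← occupied
  → r_2 = 0.6729
beam 3: φ=-45°, α=30°
  dir = (cos 30°, sin 30°) = (0.8660, 0.5000); from cell (3,1)
  next x-line at t=0.7506, next y-line at t=0.8600; Δt_x=1.1547, Δt_y=2.0000
    x: enter (4,1) at t=0.7506 ← occupied
  → r_3 = 0.7506
beam 4: φ=0°, α=75°
  dir = (cos 75°, sin 75°) = (0.2588, 0.9659); from cell (3,1)
  next x-line at t=2.5114, next y-line at t=0.4452; Δt_x=3.8637, Δt_y=1.0353
    y: enter (3,2) at t=0.4452
    y: enter (3,3) at t=1.4804
    x: enter (4,3) at t=2.5114 ← occupied
  → r_4 = 2.5114
beam 5: φ=45°, α=120°
  dir = (cos 120°, sin 120°) = (-0.5000, 0.8660); from cell (3,1)
  next x-line at t=0.7000, next y-line at t=0.4965; Δt_x=2.0000, Δt_y=1.1547
    y: enter (3,2) at t=0.4965
    x: enter (2,2) at t=0.7000
    y: enter (2,3) at t=1.6512
    x: enter (1,3) at t=2.7000
    y: enter (1,4) at t=2.8059
    y: enter (1,5) at t=3.9606
    x: enter (0,5) at t=4.7000 ← occupied
  → r_5 = 4.7000
beam 6: φ=90°, α=165°
  dir = (cos 165°, sin 165°) = (-0.9659, 0.2588); from cell (3,1)
  next x-line at t=0.3623, next y-line at t=1.6614; Δt_x=1.0353, Δt_y=3.8637
    x: enter (2,1) at t=0.3623
    x: enter (1,1) at t=1.3976
    y: enter (1,2) at t=1.6614
    x: enter (0,2) at t=2.4329 ← occupied
  → r_6 = 2.4329
beam 7: φ=135°, α=210°
  dir = (cos 210°, sin 210°) = (-0.8660, -0.5000); from cell (3,1)
  next x-line at t=0.4041, next y-line at t=1.1400; Δt_x=1.1547, Δt_y=2.0000
    x: enter (2,1) at t=0.4041
    y: enter (2,0) at t=1.1400 ← occupied
  → r_7 = 1.1400

ranges = [0.6582, 0.6729, 0.7506, 2.5114, 4.7000, 2.4329, 1.1400]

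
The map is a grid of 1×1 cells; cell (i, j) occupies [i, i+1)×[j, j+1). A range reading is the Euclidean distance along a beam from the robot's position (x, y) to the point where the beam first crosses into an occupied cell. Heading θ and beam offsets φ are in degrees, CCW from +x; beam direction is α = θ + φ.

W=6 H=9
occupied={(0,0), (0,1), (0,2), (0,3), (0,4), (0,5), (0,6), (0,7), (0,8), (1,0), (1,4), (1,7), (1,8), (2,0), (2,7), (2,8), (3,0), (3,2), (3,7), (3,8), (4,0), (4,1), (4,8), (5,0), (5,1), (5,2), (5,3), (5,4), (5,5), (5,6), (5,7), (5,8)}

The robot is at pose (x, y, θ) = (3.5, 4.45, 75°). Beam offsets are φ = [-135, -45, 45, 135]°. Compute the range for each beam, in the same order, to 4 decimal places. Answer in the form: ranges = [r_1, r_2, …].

beam 1: φ=-135°, α=300°
  d=(0.5000,-0.8660)  start (3,4)  tX=1.0000 tY=0.5196  stride 1/|dx|=2.0000 1/|dy|=1.1547
    cross y-line → (3,3), t=0.5196
    cross x-line → (4,3), t=1.0000
    cross y-line → (4,2), t=1.6743
    cross y-line → (4,1), t=2.8290 (wall)
  → r_1 = 2.8290
beam 2: φ=-45°, α=30°
  d=(0.8660,0.5000)  start (3,4)  tX=0.5774 tY=1.1000  stride 1/|dx|=1.1547 1/|dy|=2.0000
    cross x-line → (4,4), t=0.5774
    cross y-line → (4,5), t=1.1000
    cross x-line → (5,5), t=1.7321 (wall)
  → r_2 = 1.7321
beam 3: φ=45°, α=120°
  d=(-0.5000,0.8660)  start (3,4)  tX=1.0000 tY=0.6351  stride 1/|dx|=2.0000 1/|dy|=1.1547
    cross y-line → (3,5), t=0.6351
    cross x-line → (2,5), t=1.0000
    cross y-line → (2,6), t=1.7898
    cross y-line → (2,7), t=2.9445 (wall)
  → r_3 = 2.9445
beam 4: φ=135°, α=210°
  d=(-0.8660,-0.5000)  start (3,4)  tX=0.5774 tY=0.9000  stride 1/|dx|=1.1547 1/|dy|=2.0000
    cross x-line → (2,4), t=0.5774
    cross y-line → (2,3), t=0.9000
    cross x-line → (1,3), t=1.7321
    cross x-line → (0,3), t=2.8868 (wall)
  → r_4 = 2.8868

ranges = [2.8290, 1.7321, 2.9445, 2.8868]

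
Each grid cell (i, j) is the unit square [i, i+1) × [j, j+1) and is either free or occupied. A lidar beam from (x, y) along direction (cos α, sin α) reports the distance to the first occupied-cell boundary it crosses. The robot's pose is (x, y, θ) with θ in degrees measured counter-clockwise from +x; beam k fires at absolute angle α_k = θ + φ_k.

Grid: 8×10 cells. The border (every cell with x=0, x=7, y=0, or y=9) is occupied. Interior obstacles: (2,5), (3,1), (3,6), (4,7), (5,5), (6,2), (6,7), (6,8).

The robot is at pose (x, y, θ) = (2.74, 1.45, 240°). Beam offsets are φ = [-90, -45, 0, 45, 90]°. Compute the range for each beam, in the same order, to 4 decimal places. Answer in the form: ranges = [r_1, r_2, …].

beam 1: φ=-90°, α=150°
  direction (-0.8660, 0.5000); cell (2,1); t to first gridline: x 0.8545, y 1.1000 (then +1.1547 / +2.0000)
    (1,1) via x @ 0.8545
    (1,2) via y @ 1.1000
    (0,2) via x @ 2.0092  # hit
  → r_1 = 2.0092
beam 2: φ=-45°, α=195°
  direction (-0.9659, -0.2588); cell (2,1); t to first gridline: x 0.7661, y 1.7387 (then +1.0353 / +3.8637)
    (1,1) via x @ 0.7661
    (1,0) via y @ 1.7387  # hit
  → r_2 = 1.7387
beam 3: φ=0°, α=240°
  direction (-0.5000, -0.8660); cell (2,1); t to first gridline: x 1.4800, y 0.5196 (then +2.0000 / +1.1547)
    (2,0) via y @ 0.5196  # hit
  → r_3 = 0.5196
beam 4: φ=45°, α=285°
  direction (0.2588, -0.9659); cell (2,1); t to first gridline: x 1.0046, y 0.4659 (then +3.8637 / +1.0353)
    (2,0) via y @ 0.4659  # hit
  → r_4 = 0.4659
beam 5: φ=90°, α=330°
  direction (0.8660, -0.5000); cell (2,1); t to first gridline: x 0.3002, y 0.9000 (then +1.1547 / +2.0000)
    (3,1) via x @ 0.3002  # hit
  → r_5 = 0.3002

ranges = [2.0092, 1.7387, 0.5196, 0.4659, 0.3002]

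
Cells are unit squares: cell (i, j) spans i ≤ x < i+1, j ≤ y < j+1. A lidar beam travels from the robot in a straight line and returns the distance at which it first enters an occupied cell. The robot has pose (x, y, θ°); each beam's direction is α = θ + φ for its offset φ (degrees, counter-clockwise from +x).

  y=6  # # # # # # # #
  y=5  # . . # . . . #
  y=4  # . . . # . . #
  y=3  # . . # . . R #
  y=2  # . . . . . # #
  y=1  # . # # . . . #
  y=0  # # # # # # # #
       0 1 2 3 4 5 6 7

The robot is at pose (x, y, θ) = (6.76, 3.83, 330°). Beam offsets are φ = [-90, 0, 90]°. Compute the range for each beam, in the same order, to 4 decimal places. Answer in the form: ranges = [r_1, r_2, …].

beam 1: φ=-90°, α=240°
  direction (-0.5000, -0.8660); cell (6,3); t to first gridline: x 1.5200, y 0.9584 (then +2.0000 / +1.1547)
    (6,2) via y @ 0.9584  # hit
  → r_1 = 0.9584
beam 2: φ=0°, α=330°
  direction (0.8660, -0.5000); cell (6,3); t to first gridline: x 0.2771, y 1.6600 (then +1.1547 / +2.0000)
    (7,3) via x @ 0.2771  # hit
  → r_2 = 0.2771
beam 3: φ=90°, α=60°
  direction (0.5000, 0.8660); cell (6,3); t to first gridline: x 0.4800, y 0.1963 (then +2.0000 / +1.1547)
    (6,4) via y @ 0.1963
    (7,4) via x @ 0.4800  # hit
  → r_3 = 0.4800

ranges = [0.9584, 0.2771, 0.4800]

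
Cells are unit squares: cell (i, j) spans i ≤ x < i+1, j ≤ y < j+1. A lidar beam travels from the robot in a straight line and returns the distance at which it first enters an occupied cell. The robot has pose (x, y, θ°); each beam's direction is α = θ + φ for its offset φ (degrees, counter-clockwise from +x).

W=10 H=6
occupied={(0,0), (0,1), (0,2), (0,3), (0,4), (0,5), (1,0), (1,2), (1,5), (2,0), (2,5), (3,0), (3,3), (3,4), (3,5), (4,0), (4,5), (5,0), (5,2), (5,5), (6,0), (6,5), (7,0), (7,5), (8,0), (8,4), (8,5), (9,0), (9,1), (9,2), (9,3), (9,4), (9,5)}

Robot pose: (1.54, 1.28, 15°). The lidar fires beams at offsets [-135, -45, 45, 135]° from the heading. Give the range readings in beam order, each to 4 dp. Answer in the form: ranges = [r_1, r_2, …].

ranges = [0.3233, 0.5600, 0.8314, 0.6235]

beam 1: φ=-135°, α=240°
  d=(-0.5000,-0.8660)  start (1,1)  tX=1.0800 tY=0.3233  stride 1/|dx|=2.0000 1/|dy|=1.1547
    cross y-line → (1,0), t=0.3233 (wall)
  → r_1 = 0.3233
beam 2: φ=-45°, α=330°
  d=(0.8660,-0.5000)  start (1,1)  tX=0.5312 tY=0.5600  stride 1/|dx|=1.1547 1/|dy|=2.0000
    cross x-line → (2,1), t=0.5312
    cross y-line → (2,0), t=0.5600 (wall)
  → r_2 = 0.5600
beam 3: φ=45°, α=60°
  d=(0.5000,0.8660)  start (1,1)  tX=0.9200 tY=0.8314  stride 1/|dx|=2.0000 1/|dy|=1.1547
    cross y-line → (1,2), t=0.8314 (wall)
  → r_3 = 0.8314
beam 4: φ=135°, α=150°
  d=(-0.8660,0.5000)  start (1,1)  tX=0.6235 tY=1.4400  stride 1/|dx|=1.1547 1/|dy|=2.0000
    cross x-line → (0,1), t=0.6235 (wall)
  → r_4 = 0.6235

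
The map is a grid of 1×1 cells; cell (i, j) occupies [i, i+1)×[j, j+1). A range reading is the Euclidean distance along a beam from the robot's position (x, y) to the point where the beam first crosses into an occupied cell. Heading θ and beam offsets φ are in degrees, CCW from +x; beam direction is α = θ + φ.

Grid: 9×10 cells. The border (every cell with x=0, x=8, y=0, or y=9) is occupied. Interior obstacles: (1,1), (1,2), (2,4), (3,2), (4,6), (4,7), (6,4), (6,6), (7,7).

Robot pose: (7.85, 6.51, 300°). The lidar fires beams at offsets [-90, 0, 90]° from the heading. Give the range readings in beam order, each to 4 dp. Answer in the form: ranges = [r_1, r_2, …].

ranges = [0.9815, 0.3000, 0.1732]

beam 1: φ=-90°, α=210°
  direction (-0.8660, -0.5000); cell (7,6); t to first gridline: x 0.9815, y 1.0200 (then +1.1547 / +2.0000)
    (6,6) via x @ 0.9815  # hit
  → r_1 = 0.9815
beam 2: φ=0°, α=300°
  direction (0.5000, -0.8660); cell (7,6); t to first gridline: x 0.3000, y 0.5889 (then +2.0000 / +1.1547)
    (8,6) via x @ 0.3000  # hit
  → r_2 = 0.3000
beam 3: φ=90°, α=30°
  direction (0.8660, 0.5000); cell (7,6); t to first gridline: x 0.1732, y 0.9800 (then +1.1547 / +2.0000)
    (8,6) via x @ 0.1732  # hit
  → r_3 = 0.1732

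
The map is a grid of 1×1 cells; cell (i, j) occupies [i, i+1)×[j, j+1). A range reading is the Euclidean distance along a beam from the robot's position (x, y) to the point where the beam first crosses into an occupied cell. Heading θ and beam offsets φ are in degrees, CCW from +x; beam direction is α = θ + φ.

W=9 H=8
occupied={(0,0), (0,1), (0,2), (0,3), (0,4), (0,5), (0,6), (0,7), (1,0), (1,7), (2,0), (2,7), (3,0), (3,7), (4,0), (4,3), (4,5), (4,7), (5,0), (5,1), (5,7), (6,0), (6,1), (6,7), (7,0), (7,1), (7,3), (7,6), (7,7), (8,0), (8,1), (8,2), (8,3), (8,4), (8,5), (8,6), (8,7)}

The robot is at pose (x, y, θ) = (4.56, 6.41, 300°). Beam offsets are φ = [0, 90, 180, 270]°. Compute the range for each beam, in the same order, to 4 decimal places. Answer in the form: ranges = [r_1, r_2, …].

beam 1: φ=0°, α=300°
  d=(0.5000,-0.8660)  start (4,6)  tX=0.8800 tY=0.4734  stride 1/|dx|=2.0000 1/|dy|=1.1547
    cross y-line → (4,5), t=0.4734 (wall)
  → r_1 = 0.4734
beam 2: φ=90°, α=30°
  d=(0.8660,0.5000)  start (4,6)  tX=0.5081 tY=1.1800  stride 1/|dx|=1.1547 1/|dy|=2.0000
    cross x-line → (5,6), t=0.5081
    cross y-line → (5,7), t=1.1800 (wall)
  → r_2 = 1.1800
beam 3: φ=180°, α=120°
  d=(-0.5000,0.8660)  start (4,6)  tX=1.1200 tY=0.6813  stride 1/|dx|=2.0000 1/|dy|=1.1547
    cross y-line → (4,7), t=0.6813 (wall)
  → r_3 = 0.6813
beam 4: φ=270°, α=210°
  d=(-0.8660,-0.5000)  start (4,6)  tX=0.6466 tY=0.8200  stride 1/|dx|=1.1547 1/|dy|=2.0000
    cross x-line → (3,6), t=0.6466
    cross y-line → (3,5), t=0.8200
    cross x-line → (2,5), t=1.8013
    cross y-line → (2,4), t=2.8200
    cross x-line → (1,4), t=2.9560
    cross x-line → (0,4), t=4.1107 (wall)
  → r_4 = 4.1107

ranges = [0.4734, 1.1800, 0.6813, 4.1107]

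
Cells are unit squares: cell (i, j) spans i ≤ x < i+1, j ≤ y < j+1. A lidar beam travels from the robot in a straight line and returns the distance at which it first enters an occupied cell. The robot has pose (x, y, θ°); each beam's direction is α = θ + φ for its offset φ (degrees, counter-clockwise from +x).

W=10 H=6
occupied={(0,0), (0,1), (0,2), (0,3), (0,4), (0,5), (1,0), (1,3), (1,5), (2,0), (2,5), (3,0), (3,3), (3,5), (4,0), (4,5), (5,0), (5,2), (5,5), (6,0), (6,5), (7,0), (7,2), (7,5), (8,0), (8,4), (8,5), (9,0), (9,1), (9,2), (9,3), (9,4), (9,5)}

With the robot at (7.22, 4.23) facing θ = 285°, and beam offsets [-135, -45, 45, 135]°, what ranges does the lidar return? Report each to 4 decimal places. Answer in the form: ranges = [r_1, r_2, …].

beam 1: φ=-135°, α=150°
  dir = (cos 150°, sin 150°) = (-0.8660, 0.5000); from cell (7,4)
  next x-line at t=0.2540, next y-line at t=1.5400; Δt_x=1.1547, Δt_y=2.0000
    x: enter (6,4) at t=0.2540
    x: enter (5,4) at t=1.4087
    y: enter (5,5) at t=1.5400 ← occupied
  → r_1 = 1.5400
beam 2: φ=-45°, α=240°
  dir = (cos 240°, sin 240°) = (-0.5000, -0.8660); from cell (7,4)
  next x-line at t=0.4400, next y-line at t=0.2656; Δt_x=2.0000, Δt_y=1.1547
    y: enter (7,3) at t=0.2656
    x: enter (6,3) at t=0.4400
    y: enter (6,2) at t=1.4203
    x: enter (5,2) at t=2.4400 ← occupied
  → r_2 = 2.4400
beam 3: φ=45°, α=330°
  dir = (cos 330°, sin 330°) = (0.8660, -0.5000); from cell (7,4)
  next x-line at t=0.9007, next y-line at t=0.4600; Δt_x=1.1547, Δt_y=2.0000
    y: enter (7,3) at t=0.4600
    x: enter (8,3) at t=0.9007
    x: enter (9,3) at t=2.0554 ← occupied
  → r_3 = 2.0554
beam 4: φ=135°, α=60°
  dir = (cos 60°, sin 60°) = (0.5000, 0.8660); from cell (7,4)
  next x-line at t=1.5600, next y-line at t=0.8891; Δt_x=2.0000, Δt_y=1.1547
    y: enter (7,5) at t=0.8891 ← occupied
  → r_4 = 0.8891

ranges = [1.5400, 2.4400, 2.0554, 0.8891]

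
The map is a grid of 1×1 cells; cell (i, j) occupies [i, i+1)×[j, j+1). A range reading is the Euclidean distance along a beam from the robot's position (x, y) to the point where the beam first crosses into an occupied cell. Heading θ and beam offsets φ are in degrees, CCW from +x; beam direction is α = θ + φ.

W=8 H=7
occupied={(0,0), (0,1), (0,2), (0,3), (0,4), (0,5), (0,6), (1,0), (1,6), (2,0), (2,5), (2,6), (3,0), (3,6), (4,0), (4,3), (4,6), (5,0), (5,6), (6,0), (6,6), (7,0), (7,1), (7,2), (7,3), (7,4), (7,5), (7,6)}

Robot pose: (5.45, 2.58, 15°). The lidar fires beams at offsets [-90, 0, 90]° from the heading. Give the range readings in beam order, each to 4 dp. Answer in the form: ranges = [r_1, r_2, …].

beam 1: φ=-90°, α=285°
  direction (0.2588, -0.9659); cell (5,2); t to first gridline: x 2.1250, y 0.6005 (then +3.8637 / +1.0353)
    (5,1) via y @ 0.6005
    (5,0) via y @ 1.6357  # hit
  → r_1 = 1.6357
beam 2: φ=0°, α=15°
  direction (0.9659, 0.2588); cell (5,2); t to first gridline: x 0.5694, y 1.6228 (then +1.0353 / +3.8637)
    (6,2) via x @ 0.5694
    (7,2) via x @ 1.6047  # hit
  → r_2 = 1.6047
beam 3: φ=90°, α=105°
  direction (-0.2588, 0.9659); cell (5,2); t to first gridline: x 1.7387, y 0.4348 (then +3.8637 / +1.0353)
    (5,3) via y @ 0.4348
    (5,4) via y @ 1.4701
    (4,4) via x @ 1.7387
    (4,5) via y @ 2.5054
    (4,6) via y @ 3.5406  # hit
  → r_3 = 3.5406

ranges = [1.6357, 1.6047, 3.5406]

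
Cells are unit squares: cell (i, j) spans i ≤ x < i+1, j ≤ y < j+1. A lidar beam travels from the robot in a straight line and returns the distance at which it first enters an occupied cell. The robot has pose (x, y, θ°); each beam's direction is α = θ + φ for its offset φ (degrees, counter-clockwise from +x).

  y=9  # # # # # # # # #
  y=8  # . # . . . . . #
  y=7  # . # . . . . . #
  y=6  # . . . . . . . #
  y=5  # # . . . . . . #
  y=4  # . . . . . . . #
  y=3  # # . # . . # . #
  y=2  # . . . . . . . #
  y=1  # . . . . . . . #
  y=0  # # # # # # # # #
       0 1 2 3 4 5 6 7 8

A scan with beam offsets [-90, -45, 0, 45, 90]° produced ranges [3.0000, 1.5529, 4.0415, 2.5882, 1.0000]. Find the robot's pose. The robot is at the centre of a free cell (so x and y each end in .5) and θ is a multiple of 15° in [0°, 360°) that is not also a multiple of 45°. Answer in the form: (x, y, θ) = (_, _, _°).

Candidates: 50 free-cell centres × 16 headings = 800 poses. Raycast each; keep the one whose scan matches to 4 dp.
  (2.5, 5.5, 165°): beam 1 = 1.5529 ≠ 3.0000 ✗
  (4.5, 1.5, 285°): beam 1 = 1.9319 ≠ 3.0000 ✗
  (1.5, 8.5, 30°): beam 1 = 1.0000 ≠ 3.0000 ✗
  (1.5, 8.5, 345°): beam 1 = 1.9319 ≠ 3.0000 ✗
  …
  (3.5, 1.5, 120°): r_1=3.0000, r_2=1.5529, r_3=4.0415, r_4=2.5882, r_5=1.0000 — all match ✓
Unique over the lattice → pose = (3.5, 1.5, 120°).

(x, y, θ) = (3.5, 1.5, 120°)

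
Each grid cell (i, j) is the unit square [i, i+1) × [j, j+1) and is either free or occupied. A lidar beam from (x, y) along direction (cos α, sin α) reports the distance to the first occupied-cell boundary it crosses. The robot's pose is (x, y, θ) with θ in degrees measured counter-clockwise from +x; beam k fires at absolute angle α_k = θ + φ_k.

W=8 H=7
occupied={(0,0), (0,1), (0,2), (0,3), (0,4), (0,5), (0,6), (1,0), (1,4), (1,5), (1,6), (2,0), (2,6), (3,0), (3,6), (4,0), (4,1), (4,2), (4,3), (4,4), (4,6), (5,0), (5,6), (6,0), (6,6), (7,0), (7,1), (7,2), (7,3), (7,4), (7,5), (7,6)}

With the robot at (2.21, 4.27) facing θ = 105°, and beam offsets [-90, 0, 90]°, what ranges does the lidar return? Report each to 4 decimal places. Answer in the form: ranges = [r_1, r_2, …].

ranges = [1.8531, 0.8114, 0.2174]

beam 1: φ=-90°, α=15°
  dir = (cos 15°, sin 15°) = (0.9659, 0.2588); from cell (2,4)
  next x-line at t=0.8179, next y-line at t=2.8205; Δt_x=1.0353, Δt_y=3.8637
    x: enter (3,4) at t=0.8179
    x: enter (4,4) at t=1.8531 ← occupied
  → r_1 = 1.8531
beam 2: φ=0°, α=105°
  dir = (cos 105°, sin 105°) = (-0.2588, 0.9659); from cell (2,4)
  next x-line at t=0.8114, next y-line at t=0.7558; Δt_x=3.8637, Δt_y=1.0353
    y: enter (2,5) at t=0.7558
    x: enter (1,5) at t=0.8114 ← occupied
  → r_2 = 0.8114
beam 3: φ=90°, α=195°
  dir = (cos 195°, sin 195°) = (-0.9659, -0.2588); from cell (2,4)
  next x-line at t=0.2174, next y-line at t=1.0432; Δt_x=1.0353, Δt_y=3.8637
    x: enter (1,4) at t=0.2174 ← occupied
  → r_3 = 0.2174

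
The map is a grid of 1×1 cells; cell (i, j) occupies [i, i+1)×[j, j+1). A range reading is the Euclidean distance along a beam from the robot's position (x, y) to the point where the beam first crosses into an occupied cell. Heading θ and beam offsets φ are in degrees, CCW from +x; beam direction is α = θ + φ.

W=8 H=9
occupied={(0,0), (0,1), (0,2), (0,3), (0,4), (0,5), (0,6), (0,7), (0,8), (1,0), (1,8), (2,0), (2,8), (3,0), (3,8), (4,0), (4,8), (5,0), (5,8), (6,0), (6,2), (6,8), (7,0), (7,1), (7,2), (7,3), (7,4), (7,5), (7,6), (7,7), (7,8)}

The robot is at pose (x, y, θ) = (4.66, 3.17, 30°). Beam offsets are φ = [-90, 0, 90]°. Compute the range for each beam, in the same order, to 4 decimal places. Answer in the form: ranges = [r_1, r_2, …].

beam 1: φ=-90°, α=300°
  d=(0.5000,-0.8660)  start (4,3)  tX=0.6800 tY=0.1963  stride 1/|dx|=2.0000 1/|dy|=1.1547
    cross y-line → (4,2), t=0.1963
    cross x-line → (5,2), t=0.6800
    cross y-line → (5,1), t=1.3510
    cross y-line → (5,0), t=2.5057 (wall)
  → r_1 = 2.5057
beam 2: φ=0°, α=30°
  d=(0.8660,0.5000)  start (4,3)  tX=0.3926 tY=1.6600  stride 1/|dx|=1.1547 1/|dy|=2.0000
    cross x-line → (5,3), t=0.3926
    cross x-line → (6,3), t=1.5473
    cross y-line → (6,4), t=1.6600
    cross x-line → (7,4), t=2.7020 (wall)
  → r_2 = 2.7020
beam 3: φ=90°, α=120°
  d=(-0.5000,0.8660)  start (4,3)  tX=1.3200 tY=0.9584  stride 1/|dx|=2.0000 1/|dy|=1.1547
    cross y-line → (4,4), t=0.9584
    cross x-line → (3,4), t=1.3200
    cross y-line → (3,5), t=2.1131
    cross y-line → (3,6), t=3.2678
    cross x-line → (2,6), t=3.3200
    cross y-line → (2,7), t=4.4225
    cross x-line → (1,7), t=5.3200
    cross y-line → (1,8), t=5.5772 (wall)
  → r_3 = 5.5772

ranges = [2.5057, 2.7020, 5.5772]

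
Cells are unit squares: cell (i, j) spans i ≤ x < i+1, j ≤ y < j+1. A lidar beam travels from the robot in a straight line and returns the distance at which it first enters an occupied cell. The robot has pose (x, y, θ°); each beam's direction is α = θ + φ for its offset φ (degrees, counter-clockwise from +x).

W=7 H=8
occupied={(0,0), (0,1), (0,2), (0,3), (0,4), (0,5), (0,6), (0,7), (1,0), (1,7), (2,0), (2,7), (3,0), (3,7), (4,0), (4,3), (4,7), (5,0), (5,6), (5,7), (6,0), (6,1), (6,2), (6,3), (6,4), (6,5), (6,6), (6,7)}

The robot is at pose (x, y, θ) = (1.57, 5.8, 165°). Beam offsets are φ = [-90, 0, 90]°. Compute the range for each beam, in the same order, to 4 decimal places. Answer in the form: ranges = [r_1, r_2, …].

ranges = [1.2423, 0.5901, 2.2023]

beam 1: φ=-90°, α=75°
  dir = (cos 75°, sin 75°) = (0.2588, 0.9659); from cell (1,5)
  next x-line at t=1.6614, next y-line at t=0.2071; Δt_x=3.8637, Δt_y=1.0353
    y: enter (1,6) at t=0.2071
    y: enter (1,7) at t=1.2423 ← occupied
  → r_1 = 1.2423
beam 2: φ=0°, α=165°
  dir = (cos 165°, sin 165°) = (-0.9659, 0.2588); from cell (1,5)
  next x-line at t=0.5901, next y-line at t=0.7727; Δt_x=1.0353, Δt_y=3.8637
    x: enter (0,5) at t=0.5901 ← occupied
  → r_2 = 0.5901
beam 3: φ=90°, α=255°
  dir = (cos 255°, sin 255°) = (-0.2588, -0.9659); from cell (1,5)
  next x-line at t=2.2023, next y-line at t=0.8282; Δt_x=3.8637, Δt_y=1.0353
    y: enter (1,4) at t=0.8282
    y: enter (1,3) at t=1.8635
    x: enter (0,3) at t=2.2023 ← occupied
  → r_3 = 2.2023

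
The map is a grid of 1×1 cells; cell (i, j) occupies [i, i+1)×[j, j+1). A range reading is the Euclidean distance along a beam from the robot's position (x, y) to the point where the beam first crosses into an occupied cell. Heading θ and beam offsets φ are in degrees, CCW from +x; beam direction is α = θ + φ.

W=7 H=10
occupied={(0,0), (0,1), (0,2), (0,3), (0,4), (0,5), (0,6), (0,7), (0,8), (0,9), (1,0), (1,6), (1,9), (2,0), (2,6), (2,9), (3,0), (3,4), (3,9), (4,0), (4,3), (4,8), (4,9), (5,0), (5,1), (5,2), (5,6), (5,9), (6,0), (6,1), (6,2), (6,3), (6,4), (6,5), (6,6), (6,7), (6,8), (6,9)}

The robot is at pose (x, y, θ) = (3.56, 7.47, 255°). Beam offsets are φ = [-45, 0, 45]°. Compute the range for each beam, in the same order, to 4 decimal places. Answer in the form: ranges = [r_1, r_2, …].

beam 1: φ=-45°, α=210°
  cosα=-0.8660 sinα=-0.5000 | (3,7) | tMaxX 0.6466 tMaxY 0.9400 | tΔX 1.1547 tΔY 2.0000
    t=0.6466 [x] (2,7)
    t=0.9400 [y] (2,6) — stop
  → r_1 = 0.9400
beam 2: φ=0°, α=255°
  cosα=-0.2588 sinα=-0.9659 | (3,7) | tMaxX 2.1637 tMaxY 0.4866 | tΔX 3.8637 tΔY 1.0353
    t=0.4866 [y] (3,6)
    t=1.5219 [y] (3,5)
    t=2.1637 [x] (2,5)
    t=2.5571 [y] (2,4)
    t=3.5924 [y] (2,3)
    t=4.6277 [y] (2,2)
    t=5.6630 [y] (2,1)
    t=6.0274 [x] (1,1)
    t=6.6982 [y] (1,0) — stop
  → r_2 = 6.6982
beam 3: φ=45°, α=300°
  cosα=0.5000 sinα=-0.8660 | (3,7) | tMaxX 0.8800 tMaxY 0.5427 | tΔX 2.0000 tΔY 1.1547
    t=0.5427 [y] (3,6)
    t=0.8800 [x] (4,6)
    t=1.6974 [y] (4,5)
    t=2.8521 [y] (4,4)
    t=2.8800 [x] (5,4)
    t=4.0068 [y] (5,3)
    t=4.8800 [x] (6,3) — stop
  → r_3 = 4.8800

ranges = [0.9400, 6.6982, 4.8800]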